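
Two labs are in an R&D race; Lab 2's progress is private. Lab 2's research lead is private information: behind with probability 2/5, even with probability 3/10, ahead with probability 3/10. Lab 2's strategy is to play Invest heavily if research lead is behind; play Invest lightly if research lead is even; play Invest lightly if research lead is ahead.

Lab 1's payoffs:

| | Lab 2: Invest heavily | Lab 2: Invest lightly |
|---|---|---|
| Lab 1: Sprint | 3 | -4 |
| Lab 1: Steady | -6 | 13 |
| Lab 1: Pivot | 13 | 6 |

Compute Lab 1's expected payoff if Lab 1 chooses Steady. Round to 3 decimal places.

5.400

E[Steady] = 2/5·(-6) + 3/10·13 + 3/10·13 = (-12/5) + 39/10 + 39/10 = 27/5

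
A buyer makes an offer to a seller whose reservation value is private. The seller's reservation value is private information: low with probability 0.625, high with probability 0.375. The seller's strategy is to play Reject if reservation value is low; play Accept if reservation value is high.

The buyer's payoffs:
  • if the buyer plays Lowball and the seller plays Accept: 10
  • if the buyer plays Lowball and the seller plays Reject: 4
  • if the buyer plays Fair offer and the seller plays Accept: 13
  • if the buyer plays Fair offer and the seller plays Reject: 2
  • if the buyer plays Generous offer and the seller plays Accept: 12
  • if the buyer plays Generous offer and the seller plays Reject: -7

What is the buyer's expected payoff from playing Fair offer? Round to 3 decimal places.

Take the expectation over the seller's reservation value, weighting each type's action by its prior probability.
E[Fair offer] = 0.625·2 + 0.375·13 = 1.25 + 4.875 = 6.125

6.125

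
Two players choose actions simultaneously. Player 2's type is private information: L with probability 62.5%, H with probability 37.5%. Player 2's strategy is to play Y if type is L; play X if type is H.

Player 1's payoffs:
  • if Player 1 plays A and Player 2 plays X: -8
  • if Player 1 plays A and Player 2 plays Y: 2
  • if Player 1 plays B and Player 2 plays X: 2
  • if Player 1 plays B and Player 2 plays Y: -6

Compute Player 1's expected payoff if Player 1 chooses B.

-3

E[B] = 0.625·(-6) + 0.375·2 = (-3.75) + 0.75 = -3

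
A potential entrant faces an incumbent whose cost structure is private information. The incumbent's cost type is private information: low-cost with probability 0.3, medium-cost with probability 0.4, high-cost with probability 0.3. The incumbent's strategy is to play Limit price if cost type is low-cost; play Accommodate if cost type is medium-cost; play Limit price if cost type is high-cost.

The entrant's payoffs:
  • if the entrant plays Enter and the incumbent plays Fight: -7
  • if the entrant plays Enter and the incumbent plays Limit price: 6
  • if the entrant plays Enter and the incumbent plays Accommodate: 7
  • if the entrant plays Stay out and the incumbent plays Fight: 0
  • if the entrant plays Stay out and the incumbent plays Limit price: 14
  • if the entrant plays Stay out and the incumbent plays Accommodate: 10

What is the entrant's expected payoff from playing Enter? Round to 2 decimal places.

6.40

Take the expectation over the incumbent's cost type, weighting each type's action by its prior probability.
E[Enter] = 0.3·6 + 0.4·7 + 0.3·6 = 1.8 + 2.8 + 1.8 = 6.4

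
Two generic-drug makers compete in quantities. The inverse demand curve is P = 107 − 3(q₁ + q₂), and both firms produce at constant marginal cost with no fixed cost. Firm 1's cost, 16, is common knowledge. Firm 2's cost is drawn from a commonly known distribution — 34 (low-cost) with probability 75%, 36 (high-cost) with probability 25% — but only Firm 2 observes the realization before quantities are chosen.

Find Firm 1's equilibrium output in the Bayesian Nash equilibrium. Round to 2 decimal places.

12.17

Type-c best response for Firm 2: q₂(c) = (107 − c)/6 − q₁/2.
Firm 1 maximizes expected profit; its first-order condition is 107 − 6q₁ − 3E[q₂] − 16 = 0.
Substituting E[q₂] and solving: E[c₂] = 34.5, so q₁ = (107 − 2·16 + 34.5)/9 = 12.1667.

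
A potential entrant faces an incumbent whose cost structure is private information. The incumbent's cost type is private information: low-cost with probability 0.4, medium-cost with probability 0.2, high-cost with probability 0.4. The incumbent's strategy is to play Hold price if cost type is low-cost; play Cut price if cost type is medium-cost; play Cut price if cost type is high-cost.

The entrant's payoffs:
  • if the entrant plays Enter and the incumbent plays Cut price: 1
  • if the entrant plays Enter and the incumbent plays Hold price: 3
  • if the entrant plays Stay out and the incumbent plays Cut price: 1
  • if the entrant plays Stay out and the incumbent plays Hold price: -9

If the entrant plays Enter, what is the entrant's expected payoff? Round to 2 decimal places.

E[Enter] = 0.4·3 + 0.2·1 + 0.4·1 = 1.2 + 0.2 + 0.4 = 1.8

1.80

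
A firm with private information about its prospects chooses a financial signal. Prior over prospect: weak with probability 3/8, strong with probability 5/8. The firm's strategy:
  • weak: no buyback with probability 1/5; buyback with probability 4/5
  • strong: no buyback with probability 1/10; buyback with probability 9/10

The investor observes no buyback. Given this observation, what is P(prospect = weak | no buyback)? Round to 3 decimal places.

P(no buyback) = (3/8)·(1/5) + (5/8)·(1/10) = 11/80
P(weak | no buyback) = ((3/8)·(1/5)) / (11/80) = (3/40) / (11/80) = 6/11

0.545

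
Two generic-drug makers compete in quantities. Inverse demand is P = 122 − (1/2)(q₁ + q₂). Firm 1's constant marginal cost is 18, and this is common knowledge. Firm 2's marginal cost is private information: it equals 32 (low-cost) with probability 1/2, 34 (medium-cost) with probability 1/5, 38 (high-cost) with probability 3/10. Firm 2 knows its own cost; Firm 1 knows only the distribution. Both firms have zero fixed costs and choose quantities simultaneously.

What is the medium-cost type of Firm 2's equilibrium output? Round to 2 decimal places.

47.93

Type-c best response for Firm 2: q₂(c) = (122 − c) − q₁/2.
Firm 1 maximizes expected profit; its first-order condition is 122 − q₁ − (1/2)E[q₂] − 18 = 0.
Substituting E[q₂] and solving: E[c₂] = 34.2, so q₁ = (122 − 2·18 + 34.2)/(3/2) = 80.1333.
q₂(medium-cost) = (122 − 34 − (1/2)·80.1333) = 47.9333.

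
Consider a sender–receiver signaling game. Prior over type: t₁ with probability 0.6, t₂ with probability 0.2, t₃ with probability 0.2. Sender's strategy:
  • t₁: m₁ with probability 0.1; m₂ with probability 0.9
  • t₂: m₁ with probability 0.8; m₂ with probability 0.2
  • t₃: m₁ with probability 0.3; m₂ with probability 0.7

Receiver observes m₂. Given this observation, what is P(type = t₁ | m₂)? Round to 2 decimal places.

P(m₂) = 0.6·0.9 + 0.2·0.2 + 0.2·0.7 = 0.72
P(t₁ | m₂) = (0.6·0.9) / 0.72 = 0.54 / 0.72 = 0.75

0.75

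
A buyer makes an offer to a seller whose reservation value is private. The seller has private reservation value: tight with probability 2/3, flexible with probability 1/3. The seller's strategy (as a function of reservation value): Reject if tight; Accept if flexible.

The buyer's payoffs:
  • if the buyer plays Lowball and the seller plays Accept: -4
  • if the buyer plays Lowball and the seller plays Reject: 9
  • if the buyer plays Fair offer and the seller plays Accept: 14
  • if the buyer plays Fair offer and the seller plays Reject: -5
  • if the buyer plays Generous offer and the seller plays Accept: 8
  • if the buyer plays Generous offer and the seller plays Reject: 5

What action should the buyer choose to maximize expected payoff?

E[Lowball] = 2/3·(9) + 1/3·(-4) = 14/3
E[Fair offer] = 2/3·(-5) + 1/3·(14) = 4/3
E[Generous offer] = 2/3·(5) + 1/3·(8) = 6
Best response: Generous offer (6 is the largest).

Generous offer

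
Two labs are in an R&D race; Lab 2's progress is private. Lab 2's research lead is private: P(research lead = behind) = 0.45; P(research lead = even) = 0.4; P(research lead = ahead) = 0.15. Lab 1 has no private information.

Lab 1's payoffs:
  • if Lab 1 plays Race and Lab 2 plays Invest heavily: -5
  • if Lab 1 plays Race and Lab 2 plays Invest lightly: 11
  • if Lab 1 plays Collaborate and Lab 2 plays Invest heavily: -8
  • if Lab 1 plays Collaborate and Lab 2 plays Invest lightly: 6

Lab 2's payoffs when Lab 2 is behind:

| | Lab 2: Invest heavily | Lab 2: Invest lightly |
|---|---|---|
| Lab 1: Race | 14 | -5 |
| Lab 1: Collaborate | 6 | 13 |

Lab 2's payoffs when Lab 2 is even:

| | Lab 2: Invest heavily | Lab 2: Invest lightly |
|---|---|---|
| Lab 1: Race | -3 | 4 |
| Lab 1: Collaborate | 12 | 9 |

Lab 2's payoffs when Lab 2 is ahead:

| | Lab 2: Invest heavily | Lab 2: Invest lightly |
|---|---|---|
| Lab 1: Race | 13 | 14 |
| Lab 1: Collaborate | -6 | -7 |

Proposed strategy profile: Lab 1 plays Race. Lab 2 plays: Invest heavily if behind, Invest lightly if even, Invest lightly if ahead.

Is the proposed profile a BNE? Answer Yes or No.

A profile is a BNE iff every type of every player is best-responding given beliefs about the other side.
Lab 1 plays Race: E[Race] = 0.45·(-5) + 0.4·(11) + 0.15·(11) = 3.8; E[Collaborate] = -0.3. Best-responding. ✓
Lab 2 (research lead behind), facing Race: Invest heavily gives 14, Invest lightly gives -5. Proposed Invest heavily is best. ✓
Lab 2 (research lead even), facing Race: Invest heavily gives -3, Invest lightly gives 4. Proposed Invest lightly is best. ✓
Lab 2 (research lead ahead), facing Race: Invest heavily gives 13, Invest lightly gives 14. Proposed Invest lightly is best. ✓

Yes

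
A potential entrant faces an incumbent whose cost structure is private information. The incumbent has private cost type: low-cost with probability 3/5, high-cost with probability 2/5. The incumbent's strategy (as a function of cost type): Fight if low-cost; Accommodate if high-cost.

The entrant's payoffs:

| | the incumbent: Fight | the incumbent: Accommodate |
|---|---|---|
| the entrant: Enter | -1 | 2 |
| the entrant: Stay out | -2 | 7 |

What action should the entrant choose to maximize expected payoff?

E[Enter] = 3/5·(-1) + 2/5·(2) = 1/5
E[Stay out] = 3/5·(-2) + 2/5·(7) = 8/5
Best response: Stay out (8/5 is the largest).

Stay out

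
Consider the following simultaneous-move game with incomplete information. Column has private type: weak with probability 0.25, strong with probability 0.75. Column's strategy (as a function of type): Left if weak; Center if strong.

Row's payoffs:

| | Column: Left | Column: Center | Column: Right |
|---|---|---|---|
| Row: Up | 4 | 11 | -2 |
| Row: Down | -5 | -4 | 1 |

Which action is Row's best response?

Up

E[Up] = 0.25·(4) + 0.75·(11) = 9.25
E[Down] = 0.25·(-5) + 0.75·(-4) = -4.25
Best response: Up (9.25 is the largest).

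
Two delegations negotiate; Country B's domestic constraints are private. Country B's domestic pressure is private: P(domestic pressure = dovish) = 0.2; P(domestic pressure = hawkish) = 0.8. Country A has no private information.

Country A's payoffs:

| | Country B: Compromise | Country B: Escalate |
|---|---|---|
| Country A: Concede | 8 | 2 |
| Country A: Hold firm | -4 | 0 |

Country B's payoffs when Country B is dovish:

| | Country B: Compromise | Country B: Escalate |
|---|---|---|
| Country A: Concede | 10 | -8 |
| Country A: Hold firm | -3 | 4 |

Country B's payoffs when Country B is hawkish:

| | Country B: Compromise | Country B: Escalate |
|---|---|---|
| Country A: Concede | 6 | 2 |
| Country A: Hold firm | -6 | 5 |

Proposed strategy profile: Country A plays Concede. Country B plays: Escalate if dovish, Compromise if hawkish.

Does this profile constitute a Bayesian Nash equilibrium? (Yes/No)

Country A plays Concede: E[Concede] = 0.2·(2) + 0.8·(8) = 6.8; E[Hold firm] = -3.2. Best-responding. ✓
Country B (domestic pressure dovish), facing Concede: Compromise gives 10, Escalate gives -8. Proposed Escalate is not best — profitable deviation exists. ✗
Country B (domestic pressure hawkish), facing Concede: Compromise gives 6, Escalate gives 2. Proposed Compromise is best. ✓

No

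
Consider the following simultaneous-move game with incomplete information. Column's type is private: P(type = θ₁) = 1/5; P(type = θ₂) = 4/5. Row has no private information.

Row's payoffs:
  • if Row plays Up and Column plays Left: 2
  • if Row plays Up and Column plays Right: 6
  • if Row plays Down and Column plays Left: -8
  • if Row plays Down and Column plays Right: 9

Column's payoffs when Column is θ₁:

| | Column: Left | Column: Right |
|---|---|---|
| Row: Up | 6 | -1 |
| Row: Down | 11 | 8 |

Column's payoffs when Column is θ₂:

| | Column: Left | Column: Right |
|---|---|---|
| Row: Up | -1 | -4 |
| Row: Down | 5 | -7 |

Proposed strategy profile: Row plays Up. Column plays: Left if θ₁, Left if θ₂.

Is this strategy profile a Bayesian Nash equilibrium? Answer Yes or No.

A profile is a BNE iff every type of every player is best-responding given beliefs about the other side.
Row plays Up: E[Up] = 1/5·(2) + 4/5·(2) = 2; E[Down] = -8. Best-responding. ✓
Column (type θ₁), facing Up: Left gives 6, Right gives -1. Proposed Left is best. ✓
Column (type θ₂), facing Up: Left gives -1, Right gives -4. Proposed Left is best. ✓

Yes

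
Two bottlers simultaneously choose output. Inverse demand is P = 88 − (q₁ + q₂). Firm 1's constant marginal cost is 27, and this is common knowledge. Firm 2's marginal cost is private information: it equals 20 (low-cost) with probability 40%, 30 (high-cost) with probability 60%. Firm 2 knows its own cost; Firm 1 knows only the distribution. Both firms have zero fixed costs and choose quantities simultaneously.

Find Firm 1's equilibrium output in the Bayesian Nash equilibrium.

Each type of Firm 2 best-responds to q₁; Firm 1 best-responds to the expected q₂ over Firm 2's types.
Firm 2 with cost c maximizes (88 − (q₁+q₂) − c)·q₂, giving q₂(c) = (88 − c − q₁)/2.
E[c₂] = 0.4·20 + 0.6·30 = 26
Firm 1's FOC against E[q₂] yields q₁ = (88 − 2·27 + E[c₂])/3 = (88 − 54 + 26)/3 = 20.

20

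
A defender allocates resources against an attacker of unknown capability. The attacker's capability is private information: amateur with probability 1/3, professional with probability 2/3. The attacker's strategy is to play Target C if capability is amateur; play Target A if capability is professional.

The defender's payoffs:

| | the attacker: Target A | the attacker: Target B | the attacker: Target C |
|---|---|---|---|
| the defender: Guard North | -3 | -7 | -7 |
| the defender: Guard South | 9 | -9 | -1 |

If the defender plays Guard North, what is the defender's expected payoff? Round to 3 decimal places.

-4.333

E[Guard North] = 1/3·(-7) + 2/3·(-3) = (-7/3) + (-2) = -13/3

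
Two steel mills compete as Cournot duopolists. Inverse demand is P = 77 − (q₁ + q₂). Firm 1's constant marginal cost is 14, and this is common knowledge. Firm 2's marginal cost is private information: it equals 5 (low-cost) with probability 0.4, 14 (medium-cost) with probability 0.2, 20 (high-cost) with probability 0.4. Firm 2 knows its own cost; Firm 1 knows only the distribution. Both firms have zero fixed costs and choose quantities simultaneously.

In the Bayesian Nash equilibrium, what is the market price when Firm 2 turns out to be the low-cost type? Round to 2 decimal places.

30.70

Type-c best response for Firm 2: q₂(c) = (77 − c)/2 − q₁/2.
Firm 1 maximizes expected profit; its first-order condition is 77 − 2q₁ − E[q₂] − 14 = 0.
Substituting E[q₂] and solving: E[c₂] = 12.8, so q₁ = (77 − 2·14 + 12.8)/3 = 20.6.
q₂(low-cost) = 25.7, so P = 77 − (20.6 + 25.7) = 30.7.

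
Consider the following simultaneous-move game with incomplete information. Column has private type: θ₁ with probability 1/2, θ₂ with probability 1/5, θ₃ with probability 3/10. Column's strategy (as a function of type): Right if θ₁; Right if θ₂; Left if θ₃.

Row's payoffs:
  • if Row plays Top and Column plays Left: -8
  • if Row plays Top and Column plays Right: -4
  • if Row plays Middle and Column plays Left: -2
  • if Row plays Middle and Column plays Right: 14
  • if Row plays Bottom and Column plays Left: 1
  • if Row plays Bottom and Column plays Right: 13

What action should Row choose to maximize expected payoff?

E[Top] = 1/2·(-4) + 1/5·(-4) + 3/10·(-8) = -26/5
E[Middle] = 1/2·(14) + 1/5·(14) + 3/10·(-2) = 46/5
E[Bottom] = 1/2·(13) + 1/5·(13) + 3/10·(1) = 47/5
Best response: Bottom (47/5 is the largest).

Bottom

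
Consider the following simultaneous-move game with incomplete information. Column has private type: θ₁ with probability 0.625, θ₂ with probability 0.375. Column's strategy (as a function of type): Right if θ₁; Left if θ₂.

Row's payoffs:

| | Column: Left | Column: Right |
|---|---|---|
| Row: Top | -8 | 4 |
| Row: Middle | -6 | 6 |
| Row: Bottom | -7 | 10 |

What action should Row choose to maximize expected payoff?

Bottom

E[Top] = 0.625·(4) + 0.375·(-8) = -0.5
E[Middle] = 0.625·(6) + 0.375·(-6) = 1.5
E[Bottom] = 0.625·(10) + 0.375·(-7) = 3.625
Best response: Bottom (3.625 is the largest).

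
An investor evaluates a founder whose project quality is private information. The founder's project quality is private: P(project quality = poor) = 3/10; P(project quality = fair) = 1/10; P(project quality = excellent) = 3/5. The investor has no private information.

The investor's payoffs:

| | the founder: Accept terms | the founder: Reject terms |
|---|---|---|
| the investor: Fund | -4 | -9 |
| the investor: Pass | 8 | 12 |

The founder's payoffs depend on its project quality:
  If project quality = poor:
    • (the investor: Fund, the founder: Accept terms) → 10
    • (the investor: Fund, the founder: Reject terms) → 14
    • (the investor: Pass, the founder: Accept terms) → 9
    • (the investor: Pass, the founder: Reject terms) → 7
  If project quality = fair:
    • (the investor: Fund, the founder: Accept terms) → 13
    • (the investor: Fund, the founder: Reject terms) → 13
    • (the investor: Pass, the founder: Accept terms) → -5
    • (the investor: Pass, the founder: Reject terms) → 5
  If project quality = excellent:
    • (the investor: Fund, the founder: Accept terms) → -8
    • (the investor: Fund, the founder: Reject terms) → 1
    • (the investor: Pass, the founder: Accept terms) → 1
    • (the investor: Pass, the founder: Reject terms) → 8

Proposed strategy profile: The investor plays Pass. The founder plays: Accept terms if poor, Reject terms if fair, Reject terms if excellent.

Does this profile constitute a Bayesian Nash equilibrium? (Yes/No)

Yes

The investor plays Pass: E[Pass] = 3/10·(8) + 1/10·(12) + 3/5·(12) = 54/5; E[Fund] = -15/2. Best-responding. ✓
The founder (project quality poor), facing Pass: Accept terms gives 9, Reject terms gives 7. Proposed Accept terms is best. ✓
The founder (project quality fair), facing Pass: Accept terms gives -5, Reject terms gives 5. Proposed Reject terms is best. ✓
The founder (project quality excellent), facing Pass: Accept terms gives 1, Reject terms gives 8. Proposed Reject terms is best. ✓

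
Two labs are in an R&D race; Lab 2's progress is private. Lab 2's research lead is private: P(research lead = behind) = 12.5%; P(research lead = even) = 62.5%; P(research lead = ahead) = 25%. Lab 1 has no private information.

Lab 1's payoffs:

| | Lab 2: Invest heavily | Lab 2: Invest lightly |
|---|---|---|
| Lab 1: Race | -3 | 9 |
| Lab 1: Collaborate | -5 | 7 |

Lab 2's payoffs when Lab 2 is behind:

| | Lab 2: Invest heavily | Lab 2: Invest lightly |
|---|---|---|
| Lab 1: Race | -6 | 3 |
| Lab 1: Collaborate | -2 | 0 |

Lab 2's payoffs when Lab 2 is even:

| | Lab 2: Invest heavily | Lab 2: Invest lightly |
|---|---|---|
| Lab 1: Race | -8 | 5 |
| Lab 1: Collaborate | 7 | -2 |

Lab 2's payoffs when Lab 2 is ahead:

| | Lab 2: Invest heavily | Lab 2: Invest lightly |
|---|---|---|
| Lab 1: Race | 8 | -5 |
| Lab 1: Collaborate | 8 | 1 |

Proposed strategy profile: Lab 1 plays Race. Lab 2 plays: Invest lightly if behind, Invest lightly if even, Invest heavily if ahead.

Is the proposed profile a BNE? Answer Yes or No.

Lab 1 plays Race: E[Race] = 0.125·(9) + 0.625·(9) + 0.25·(-3) = 6; E[Collaborate] = 4. Best-responding. ✓
Lab 2 (research lead behind), facing Race: Invest heavily gives -6, Invest lightly gives 3. Proposed Invest lightly is best. ✓
Lab 2 (research lead even), facing Race: Invest heavily gives -8, Invest lightly gives 5. Proposed Invest lightly is best. ✓
Lab 2 (research lead ahead), facing Race: Invest heavily gives 8, Invest lightly gives -5. Proposed Invest heavily is best. ✓

Yes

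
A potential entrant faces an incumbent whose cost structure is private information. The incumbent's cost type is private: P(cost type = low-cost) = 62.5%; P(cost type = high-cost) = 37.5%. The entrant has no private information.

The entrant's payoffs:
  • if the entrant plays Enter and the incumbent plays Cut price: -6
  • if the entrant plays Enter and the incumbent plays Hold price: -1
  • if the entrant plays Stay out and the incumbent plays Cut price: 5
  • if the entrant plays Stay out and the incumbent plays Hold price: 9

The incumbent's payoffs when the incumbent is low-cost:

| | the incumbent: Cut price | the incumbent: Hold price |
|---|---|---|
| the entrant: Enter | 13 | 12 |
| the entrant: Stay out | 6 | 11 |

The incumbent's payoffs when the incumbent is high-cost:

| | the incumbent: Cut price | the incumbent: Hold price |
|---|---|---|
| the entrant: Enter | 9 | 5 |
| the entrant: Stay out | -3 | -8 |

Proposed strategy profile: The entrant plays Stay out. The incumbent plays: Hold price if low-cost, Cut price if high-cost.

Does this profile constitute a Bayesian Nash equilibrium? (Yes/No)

Yes

A profile is a BNE iff every type of every player is best-responding given beliefs about the other side.
The entrant plays Stay out: E[Stay out] = 0.625·(9) + 0.375·(5) = 7.5; E[Enter] = -2.875. Best-responding. ✓
The incumbent (cost type low-cost), facing Stay out: Cut price gives 6, Hold price gives 11. Proposed Hold price is best. ✓
The incumbent (cost type high-cost), facing Stay out: Cut price gives -3, Hold price gives -8. Proposed Cut price is best. ✓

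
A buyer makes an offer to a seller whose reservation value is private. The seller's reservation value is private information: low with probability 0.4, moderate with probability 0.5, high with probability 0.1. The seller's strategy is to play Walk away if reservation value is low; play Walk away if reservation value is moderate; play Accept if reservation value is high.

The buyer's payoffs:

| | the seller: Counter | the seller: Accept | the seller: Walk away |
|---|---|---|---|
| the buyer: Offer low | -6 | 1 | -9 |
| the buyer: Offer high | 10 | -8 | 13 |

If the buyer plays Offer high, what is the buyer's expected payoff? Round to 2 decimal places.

10.90

E[Offer high] = 0.4·13 + 0.5·13 + 0.1·(-8) = 5.2 + 6.5 + (-0.8) = 10.9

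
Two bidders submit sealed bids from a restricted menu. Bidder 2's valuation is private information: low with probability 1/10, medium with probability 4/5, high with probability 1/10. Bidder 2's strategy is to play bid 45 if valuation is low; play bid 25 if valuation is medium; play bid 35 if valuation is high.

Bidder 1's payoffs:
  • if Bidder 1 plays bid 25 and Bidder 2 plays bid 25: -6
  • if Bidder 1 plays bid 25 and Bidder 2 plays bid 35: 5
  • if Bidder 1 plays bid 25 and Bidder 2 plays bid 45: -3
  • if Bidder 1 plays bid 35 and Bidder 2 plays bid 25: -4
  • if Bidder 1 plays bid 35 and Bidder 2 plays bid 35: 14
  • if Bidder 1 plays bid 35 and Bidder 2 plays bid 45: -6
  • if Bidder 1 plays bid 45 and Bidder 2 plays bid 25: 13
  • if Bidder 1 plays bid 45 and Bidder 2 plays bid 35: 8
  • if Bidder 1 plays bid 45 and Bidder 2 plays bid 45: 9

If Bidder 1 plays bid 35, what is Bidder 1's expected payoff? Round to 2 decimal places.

E[bid 35] = 1/10·(-6) + 4/5·(-4) + 1/10·14 = (-3/5) + (-16/5) + 7/5 = -12/5

-2.40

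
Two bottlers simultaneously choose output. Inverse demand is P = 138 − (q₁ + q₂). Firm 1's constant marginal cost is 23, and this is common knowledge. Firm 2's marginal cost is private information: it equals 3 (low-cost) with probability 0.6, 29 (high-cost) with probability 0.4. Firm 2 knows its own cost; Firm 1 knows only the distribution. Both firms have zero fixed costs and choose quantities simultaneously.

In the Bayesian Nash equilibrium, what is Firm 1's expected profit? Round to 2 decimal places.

Each type of Firm 2 best-responds to q₁; Firm 1 best-responds to the expected q₂ over Firm 2's types.
Firm 2 with cost c maximizes (138 − (q₁+q₂) − c)·q₂, giving q₂(c) = (138 − c − q₁)/2.
E[c₂] = 0.6·3 + 0.4·29 = 13.4
Firm 1's FOC against E[q₂] yields q₁ = (138 − 2·23 + E[c₂])/3 = (138 − 46 + 13.4)/3 = 35.1333.
E[P] = 138 − (q₁ + E[q₂]) = 58.1333; Firm 1's expected profit = (E[P] − 23)·q₁ = (58.1333 − 23)·35.1333 = 1234.35.

1234.35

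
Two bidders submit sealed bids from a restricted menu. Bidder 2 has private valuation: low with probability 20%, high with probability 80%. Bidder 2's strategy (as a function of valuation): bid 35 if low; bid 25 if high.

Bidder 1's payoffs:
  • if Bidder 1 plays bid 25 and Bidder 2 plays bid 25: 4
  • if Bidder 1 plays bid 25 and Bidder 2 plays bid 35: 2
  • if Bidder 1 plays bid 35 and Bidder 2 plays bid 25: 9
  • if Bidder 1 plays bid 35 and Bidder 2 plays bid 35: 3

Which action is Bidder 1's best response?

bid 35

Compute Bidder 1's expected payoff for each action, taking the expectation over Bidder 2's type.
E[bid 25] = 0.2·(2) + 0.8·(4) = 3.6
E[bid 35] = 0.2·(3) + 0.8·(9) = 7.8
Best response: bid 35 (7.8 is the largest).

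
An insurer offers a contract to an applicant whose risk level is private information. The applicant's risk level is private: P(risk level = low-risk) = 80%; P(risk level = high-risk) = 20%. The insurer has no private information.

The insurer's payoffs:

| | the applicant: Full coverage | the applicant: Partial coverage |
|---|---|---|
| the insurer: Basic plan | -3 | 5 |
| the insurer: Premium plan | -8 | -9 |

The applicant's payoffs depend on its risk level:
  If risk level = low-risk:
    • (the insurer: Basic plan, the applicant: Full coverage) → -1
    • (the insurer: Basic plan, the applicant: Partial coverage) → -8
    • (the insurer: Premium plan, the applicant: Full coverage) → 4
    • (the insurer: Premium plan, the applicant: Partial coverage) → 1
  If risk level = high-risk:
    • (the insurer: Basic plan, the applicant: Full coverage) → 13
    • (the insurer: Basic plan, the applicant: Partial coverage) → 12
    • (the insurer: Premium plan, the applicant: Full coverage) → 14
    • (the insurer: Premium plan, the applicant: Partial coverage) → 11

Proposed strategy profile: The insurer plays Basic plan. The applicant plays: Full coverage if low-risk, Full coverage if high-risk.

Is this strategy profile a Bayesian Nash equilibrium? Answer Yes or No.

Yes

The insurer plays Basic plan: E[Basic plan] = 0.8·(-3) + 0.2·(-3) = -3; E[Premium plan] = -8. Best-responding. ✓
The applicant (risk level low-risk), facing Basic plan: Full coverage gives -1, Partial coverage gives -8. Proposed Full coverage is best. ✓
The applicant (risk level high-risk), facing Basic plan: Full coverage gives 13, Partial coverage gives 12. Proposed Full coverage is best. ✓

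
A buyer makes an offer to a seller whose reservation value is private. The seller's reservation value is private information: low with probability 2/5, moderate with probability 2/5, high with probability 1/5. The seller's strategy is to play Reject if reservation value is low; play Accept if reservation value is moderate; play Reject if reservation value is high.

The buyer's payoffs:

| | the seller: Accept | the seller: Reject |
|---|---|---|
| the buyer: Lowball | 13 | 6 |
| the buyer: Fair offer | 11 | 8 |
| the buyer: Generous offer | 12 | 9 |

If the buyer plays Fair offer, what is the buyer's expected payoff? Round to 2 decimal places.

9.20

Take the expectation over the seller's reservation value, weighting each type's action by its prior probability.
E[Fair offer] = 2/5·8 + 2/5·11 + 1/5·8 = 16/5 + 22/5 + 8/5 = 46/5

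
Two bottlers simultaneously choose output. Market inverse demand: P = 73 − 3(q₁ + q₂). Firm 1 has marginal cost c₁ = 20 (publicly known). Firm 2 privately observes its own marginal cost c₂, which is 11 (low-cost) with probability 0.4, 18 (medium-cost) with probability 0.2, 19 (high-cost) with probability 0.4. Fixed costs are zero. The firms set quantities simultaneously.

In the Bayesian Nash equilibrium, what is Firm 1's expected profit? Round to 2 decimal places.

Each type of Firm 2 best-responds to q₁; Firm 1 best-responds to the expected q₂ over Firm 2's types.
Firm 2 with cost c maximizes (73 − 3(q₁+q₂) − c)·q₂, giving q₂(c) = (73 − c − 3q₁)/6.
E[c₂] = 0.4·11 + 0.2·18 + 0.4·19 = 15.6
Firm 1's FOC against E[q₂] yields q₁ = (73 − 2·20 + E[c₂])/9 = (73 − 40 + 15.6)/9 = 5.4.
E[P] = 73 − 3·(q₁ + E[q₂]) = 36.2; Firm 1's expected profit = (E[P] − 20)·q₁ = (36.2 − 20)·5.4 = 87.48.

87.48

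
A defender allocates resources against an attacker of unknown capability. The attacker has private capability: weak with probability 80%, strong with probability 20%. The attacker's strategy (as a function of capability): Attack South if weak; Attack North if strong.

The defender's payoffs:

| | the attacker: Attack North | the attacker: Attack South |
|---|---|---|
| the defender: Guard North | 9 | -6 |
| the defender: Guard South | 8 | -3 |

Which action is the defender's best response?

Guard South

E[Guard North] = 0.8·(-6) + 0.2·(9) = -3
E[Guard South] = 0.8·(-3) + 0.2·(8) = -0.8
Best response: Guard South (-0.8 is the largest).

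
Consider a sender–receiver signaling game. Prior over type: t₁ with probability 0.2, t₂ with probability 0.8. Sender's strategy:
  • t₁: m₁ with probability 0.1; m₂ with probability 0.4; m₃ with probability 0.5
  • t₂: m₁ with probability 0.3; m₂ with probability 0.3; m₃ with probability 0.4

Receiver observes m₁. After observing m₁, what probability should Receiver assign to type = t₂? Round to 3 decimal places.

P(m₁) = 0.2·0.1 + 0.8·0.3 = 0.26
P(t₂ | m₁) = (0.8·0.3) / 0.26 = 0.24 / 0.26 = 0.923077

0.923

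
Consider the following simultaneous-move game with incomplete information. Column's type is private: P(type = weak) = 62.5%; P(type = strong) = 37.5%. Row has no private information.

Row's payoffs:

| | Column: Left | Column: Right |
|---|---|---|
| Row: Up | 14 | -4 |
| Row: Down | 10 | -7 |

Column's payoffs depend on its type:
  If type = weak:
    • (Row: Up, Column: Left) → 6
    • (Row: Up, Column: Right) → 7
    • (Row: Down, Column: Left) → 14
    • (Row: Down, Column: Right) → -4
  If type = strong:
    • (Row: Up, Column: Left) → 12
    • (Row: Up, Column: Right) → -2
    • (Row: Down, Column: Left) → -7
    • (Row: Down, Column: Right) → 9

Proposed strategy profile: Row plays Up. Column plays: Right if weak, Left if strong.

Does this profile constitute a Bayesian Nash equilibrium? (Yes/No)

Yes

Row plays Up: E[Up] = 0.625·(-4) + 0.375·(14) = 2.75; E[Down] = -0.625. Best-responding. ✓
Column (type weak), facing Up: Left gives 6, Right gives 7. Proposed Right is best. ✓
Column (type strong), facing Up: Left gives 12, Right gives -2. Proposed Left is best. ✓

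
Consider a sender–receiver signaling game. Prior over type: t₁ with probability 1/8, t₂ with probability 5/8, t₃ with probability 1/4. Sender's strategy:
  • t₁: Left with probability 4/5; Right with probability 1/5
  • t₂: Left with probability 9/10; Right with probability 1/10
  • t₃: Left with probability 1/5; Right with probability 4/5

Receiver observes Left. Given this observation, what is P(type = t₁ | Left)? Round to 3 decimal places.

0.140

P(Left) = (1/8)·(4/5) + (5/8)·(9/10) + (1/4)·(1/5) = 57/80
P(t₁ | Left) = ((1/8)·(4/5)) / (57/80) = (1/10) / (57/80) = 8/57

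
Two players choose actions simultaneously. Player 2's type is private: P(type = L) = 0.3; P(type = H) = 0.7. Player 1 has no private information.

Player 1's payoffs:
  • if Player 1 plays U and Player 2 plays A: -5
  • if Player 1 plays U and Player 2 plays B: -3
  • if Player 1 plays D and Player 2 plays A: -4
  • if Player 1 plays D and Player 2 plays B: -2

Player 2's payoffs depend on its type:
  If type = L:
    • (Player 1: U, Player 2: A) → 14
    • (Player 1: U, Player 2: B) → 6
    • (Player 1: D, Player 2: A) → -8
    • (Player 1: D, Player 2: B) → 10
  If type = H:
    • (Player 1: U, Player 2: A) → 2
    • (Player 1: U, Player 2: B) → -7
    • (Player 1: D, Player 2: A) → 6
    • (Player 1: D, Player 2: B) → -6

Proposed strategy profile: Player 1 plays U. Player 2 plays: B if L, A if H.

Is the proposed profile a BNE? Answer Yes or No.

No

Player 1 plays U: E[U] = 0.3·(-3) + 0.7·(-5) = -4.4; E[D] = -3.4. Not best-responding. ✗
Player 2 (type L), facing U: A gives 14, B gives 6. Proposed B is not best — profitable deviation exists. ✗
Player 2 (type H), facing U: A gives 2, B gives -7. Proposed A is best. ✓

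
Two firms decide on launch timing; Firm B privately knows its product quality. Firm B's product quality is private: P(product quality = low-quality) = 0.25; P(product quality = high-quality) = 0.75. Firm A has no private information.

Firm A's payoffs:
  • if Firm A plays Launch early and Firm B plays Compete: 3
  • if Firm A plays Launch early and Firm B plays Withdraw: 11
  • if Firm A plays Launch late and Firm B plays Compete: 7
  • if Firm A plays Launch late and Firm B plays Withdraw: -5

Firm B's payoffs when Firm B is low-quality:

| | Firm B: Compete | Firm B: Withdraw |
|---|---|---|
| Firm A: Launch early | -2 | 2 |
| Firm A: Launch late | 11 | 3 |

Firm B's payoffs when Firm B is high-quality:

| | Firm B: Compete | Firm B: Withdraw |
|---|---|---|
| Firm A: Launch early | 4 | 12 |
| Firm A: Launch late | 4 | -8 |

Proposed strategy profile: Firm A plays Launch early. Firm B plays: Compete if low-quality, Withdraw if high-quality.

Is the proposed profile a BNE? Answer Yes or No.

Firm A plays Launch early: E[Launch early] = 0.25·(3) + 0.75·(11) = 9; E[Launch late] = -2. Best-responding. ✓
Firm B (product quality low-quality), facing Launch early: Compete gives -2, Withdraw gives 2. Proposed Compete is not best — profitable deviation exists. ✗
Firm B (product quality high-quality), facing Launch early: Compete gives 4, Withdraw gives 12. Proposed Withdraw is best. ✓

No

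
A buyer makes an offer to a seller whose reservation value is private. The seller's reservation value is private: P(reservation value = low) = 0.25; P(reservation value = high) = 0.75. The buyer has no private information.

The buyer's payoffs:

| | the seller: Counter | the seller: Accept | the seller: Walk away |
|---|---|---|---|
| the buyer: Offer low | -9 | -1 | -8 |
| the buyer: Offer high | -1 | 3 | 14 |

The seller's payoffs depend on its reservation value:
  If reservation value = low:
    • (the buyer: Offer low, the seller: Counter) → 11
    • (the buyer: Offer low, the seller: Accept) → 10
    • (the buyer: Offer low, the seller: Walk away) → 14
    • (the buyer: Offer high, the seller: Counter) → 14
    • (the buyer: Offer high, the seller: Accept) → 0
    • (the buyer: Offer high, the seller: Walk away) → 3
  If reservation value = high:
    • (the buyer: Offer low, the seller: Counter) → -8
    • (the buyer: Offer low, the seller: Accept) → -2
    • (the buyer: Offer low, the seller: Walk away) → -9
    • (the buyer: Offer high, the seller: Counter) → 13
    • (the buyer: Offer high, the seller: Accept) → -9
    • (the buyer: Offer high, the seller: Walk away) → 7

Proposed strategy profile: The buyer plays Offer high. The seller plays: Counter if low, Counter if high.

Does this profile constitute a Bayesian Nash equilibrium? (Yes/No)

The buyer plays Offer high: E[Offer high] = 0.25·(-1) + 0.75·(-1) = -1; E[Offer low] = -9. Best-responding. ✓
The seller (reservation value low), facing Offer high: Counter gives 14, Accept gives 0, Walk away gives 3. Proposed Counter is best. ✓
The seller (reservation value high), facing Offer high: Counter gives 13, Accept gives -9, Walk away gives 7. Proposed Counter is best. ✓

Yes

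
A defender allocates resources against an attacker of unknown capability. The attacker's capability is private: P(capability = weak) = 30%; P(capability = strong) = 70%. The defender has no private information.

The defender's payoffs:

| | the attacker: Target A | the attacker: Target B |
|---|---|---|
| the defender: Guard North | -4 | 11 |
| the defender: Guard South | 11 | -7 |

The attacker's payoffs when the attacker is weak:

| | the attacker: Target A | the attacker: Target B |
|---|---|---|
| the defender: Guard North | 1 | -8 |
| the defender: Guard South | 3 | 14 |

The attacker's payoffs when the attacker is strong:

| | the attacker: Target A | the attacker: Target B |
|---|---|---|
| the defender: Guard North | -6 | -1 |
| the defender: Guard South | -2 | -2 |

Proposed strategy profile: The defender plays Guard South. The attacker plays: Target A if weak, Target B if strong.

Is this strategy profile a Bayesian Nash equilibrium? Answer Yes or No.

A profile is a BNE iff every type of every player is best-responding given beliefs about the other side.
The defender plays Guard South: E[Guard South] = 0.3·(11) + 0.7·(-7) = -1.6; E[Guard North] = 6.5. Not best-responding. ✗
The attacker (capability weak), facing Guard South: Target A gives 3, Target B gives 14. Proposed Target A is not best — profitable deviation exists. ✗
The attacker (capability strong), facing Guard South: Target A gives -2, Target B gives -2. Proposed Target B is best. ✓

No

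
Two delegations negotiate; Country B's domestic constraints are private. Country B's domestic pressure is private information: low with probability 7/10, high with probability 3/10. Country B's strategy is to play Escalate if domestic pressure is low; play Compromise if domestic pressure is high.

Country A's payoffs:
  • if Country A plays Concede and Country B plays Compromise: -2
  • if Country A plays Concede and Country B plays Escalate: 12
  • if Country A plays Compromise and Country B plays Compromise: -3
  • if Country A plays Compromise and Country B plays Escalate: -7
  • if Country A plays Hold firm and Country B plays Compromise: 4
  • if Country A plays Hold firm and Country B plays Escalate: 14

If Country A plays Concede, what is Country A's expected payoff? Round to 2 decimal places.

Take the expectation over Country B's domestic pressure, weighting each type's action by its prior probability.
E[Concede] = 7/10·12 + 3/10·(-2) = 42/5 + (-3/5) = 39/5

7.80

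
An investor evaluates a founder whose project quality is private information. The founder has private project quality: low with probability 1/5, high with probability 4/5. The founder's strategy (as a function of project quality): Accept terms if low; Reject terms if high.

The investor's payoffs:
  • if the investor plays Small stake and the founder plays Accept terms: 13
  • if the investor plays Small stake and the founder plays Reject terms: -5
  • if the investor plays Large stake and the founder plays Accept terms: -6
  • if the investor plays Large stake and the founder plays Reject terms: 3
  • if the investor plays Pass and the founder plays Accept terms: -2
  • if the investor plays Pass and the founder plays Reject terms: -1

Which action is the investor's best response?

Large stake

E[Small stake] = 1/5·(13) + 4/5·(-5) = -7/5
E[Large stake] = 1/5·(-6) + 4/5·(3) = 6/5
E[Pass] = 1/5·(-2) + 4/5·(-1) = -6/5
Best response: Large stake (6/5 is the largest).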